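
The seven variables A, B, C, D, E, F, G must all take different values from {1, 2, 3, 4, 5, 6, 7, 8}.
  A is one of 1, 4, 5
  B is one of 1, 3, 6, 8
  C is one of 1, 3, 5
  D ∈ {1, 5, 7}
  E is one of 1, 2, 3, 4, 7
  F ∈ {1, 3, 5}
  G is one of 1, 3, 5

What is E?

2

C, F, G share exactly the 3 values {1, 3, 5}; by pigeonhole those values go to them, so strike 1, 3, 5 from A, B, D, E.
A's domain is down to {4}, so A = 4. Strike 4 from E.
D has just one choice, so D = 7. Remove 7 from E.
So E = 2.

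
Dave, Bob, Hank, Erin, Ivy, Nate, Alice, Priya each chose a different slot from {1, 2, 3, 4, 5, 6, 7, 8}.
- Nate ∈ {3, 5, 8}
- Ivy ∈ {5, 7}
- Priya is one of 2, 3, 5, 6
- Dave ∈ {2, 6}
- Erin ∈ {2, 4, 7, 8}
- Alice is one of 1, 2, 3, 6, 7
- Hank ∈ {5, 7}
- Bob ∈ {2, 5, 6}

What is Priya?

Among the 8 variables, 1 fits only Alice (and all 8 values in {1, 2, 3, 4, 5, 6, 7, 8} must be used), so Alice = 1.
The 7 still-open variables together cover exactly {2, 3, 4, 5, 6, 7, 8} — 7 values for 7 variables — and 4 appears only in Erin's list, so Erin = 4.
The 6 still-open variables together cover exactly {2, 3, 5, 6, 7, 8} — 6 values for 6 variables — and 8 appears only in Nate's list, so Nate = 8.
The 5 still-open variables together cover exactly {2, 3, 5, 6, 7} — 5 values for 5 variables — and 3 appears only in Priya's list, so Priya = 3.

3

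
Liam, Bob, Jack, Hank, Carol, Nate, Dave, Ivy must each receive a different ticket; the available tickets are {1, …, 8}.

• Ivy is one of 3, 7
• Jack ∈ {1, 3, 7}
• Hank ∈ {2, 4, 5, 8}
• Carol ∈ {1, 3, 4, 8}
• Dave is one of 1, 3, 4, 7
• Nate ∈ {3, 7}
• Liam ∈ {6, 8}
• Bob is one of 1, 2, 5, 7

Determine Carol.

Among the 8 variables, 6 fits only Liam (and all 8 values in {1, 2, 3, 4, 5, 6, 7, 8} must be used), so Liam = 6.
Nate and Ivy share exactly the 2 values {3, 7}; by pigeonhole those values go to them, so strike 3, 7 from Bob, Jack, Carol, Dave.
Jack must be 1 (only option left). So Bob, Carol, Dave can't be 1.
Dave must be 4 (only option left). Eliminate 4 elsewhere: Hank, Carol.
So Carol = 8.

8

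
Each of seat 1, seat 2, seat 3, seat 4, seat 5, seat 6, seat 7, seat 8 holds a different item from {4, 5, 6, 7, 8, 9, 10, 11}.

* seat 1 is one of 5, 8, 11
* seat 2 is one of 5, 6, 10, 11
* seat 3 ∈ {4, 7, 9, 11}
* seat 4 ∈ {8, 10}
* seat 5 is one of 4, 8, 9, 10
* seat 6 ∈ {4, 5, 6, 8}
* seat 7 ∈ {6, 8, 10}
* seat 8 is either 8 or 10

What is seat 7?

The 8 variables together cover exactly {4, 5, 6, 7, 8, 9, 10, 11} — 8 values for 8 variables — and 7 appears only in seat 3's list, so seat 3 = 7.
The 7 still-open variables together cover exactly {4, 5, 6, 8, 9, 10, 11} — 7 values for 7 variables — and 9 appears only in seat 5's list, so seat 5 = 9.
The 6 still-open variables draw from only 6 values {4, 5, 6, 8, 10, 11}, so each is used; only seat 6 can be 4, hence seat 6 = 4.
seat 4 and seat 8 between them cover only {8, 10} — a naked pair. Remove those values from seat 1, seat 2, seat 7.
So seat 7 = 6.

6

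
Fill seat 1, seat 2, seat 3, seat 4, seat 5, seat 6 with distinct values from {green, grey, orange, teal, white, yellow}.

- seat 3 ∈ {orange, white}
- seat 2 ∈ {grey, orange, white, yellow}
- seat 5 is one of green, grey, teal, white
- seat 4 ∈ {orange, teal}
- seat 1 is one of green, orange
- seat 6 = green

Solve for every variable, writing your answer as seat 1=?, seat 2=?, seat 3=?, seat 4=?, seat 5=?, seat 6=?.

seat 1=orange, seat 2=yellow, seat 3=white, seat 4=teal, seat 5=grey, seat 6=green

seat 6 must be green (only option left). Remove green from seat 1, seat 5.
seat 1's domain is down to {orange}, so seat 1 = orange. Remove orange from seat 2, seat 3, seat 4.
seat 3's domain is down to {white}, so seat 3 = white. Eliminate white elsewhere: seat 2, seat 5.
seat 4's domain is down to {teal}, so seat 4 = teal. So seat 5 can't be teal.
seat 5's domain is down to {grey}, so seat 5 = grey. Eliminate grey elsewhere: seat 2.
seat 2 has just one choice, so seat 2 = yellow.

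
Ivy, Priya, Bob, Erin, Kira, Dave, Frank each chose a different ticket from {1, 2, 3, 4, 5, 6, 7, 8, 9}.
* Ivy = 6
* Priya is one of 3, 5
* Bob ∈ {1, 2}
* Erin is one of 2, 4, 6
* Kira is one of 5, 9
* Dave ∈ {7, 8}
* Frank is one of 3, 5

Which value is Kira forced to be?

Ivy must be 6 (only option left). Eliminate 6 elsewhere: Erin.
Priya and Frank between them cover only {3, 5} — a naked pair. Remove those values from Kira.
So Kira = 9.

9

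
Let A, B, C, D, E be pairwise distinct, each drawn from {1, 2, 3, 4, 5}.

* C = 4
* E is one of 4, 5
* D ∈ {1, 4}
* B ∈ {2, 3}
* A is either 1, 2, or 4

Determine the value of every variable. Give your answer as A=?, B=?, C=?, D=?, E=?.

A=2, B=3, C=4, D=1, E=5

C must be 4 (only option left). So A, D, E can't be 4.
D must be 1 (only option left). Eliminate 1 elsewhere: A.
E has just one choice, so E = 5.
A must be 2 (only option left). Eliminate 2 elsewhere: B.
B's domain is down to {3}, so B = 3.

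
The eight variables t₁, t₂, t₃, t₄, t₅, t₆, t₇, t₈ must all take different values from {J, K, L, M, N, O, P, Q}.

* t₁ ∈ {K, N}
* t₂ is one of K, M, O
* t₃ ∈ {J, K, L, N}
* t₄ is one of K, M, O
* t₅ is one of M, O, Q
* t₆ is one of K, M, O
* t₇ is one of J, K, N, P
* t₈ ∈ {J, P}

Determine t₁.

N

Among the 8 variables, L fits only t₃ (and all 8 values in {J, K, L, M, N, O, P, Q} must be used), so t₃ = L.
The 7 still-open variables together cover exactly {J, K, M, N, O, P, Q} — 7 values for 7 variables — and Q appears only in t₅'s list, so t₅ = Q.
t₂, t₄, t₆ between them cover only {K, M, O} — a naked triple. Remove those values from t₁, t₇.
So t₁ = N.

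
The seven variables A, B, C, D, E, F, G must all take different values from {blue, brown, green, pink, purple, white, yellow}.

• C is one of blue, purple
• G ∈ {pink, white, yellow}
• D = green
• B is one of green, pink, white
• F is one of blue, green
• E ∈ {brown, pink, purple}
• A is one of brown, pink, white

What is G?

D must be green (only option left). So B, F can't be green.
That leaves F = blue. Eliminate blue elsewhere: C.
C must be purple (only option left). Remove purple from E.
The 4 still-open variables together cover exactly {brown, pink, white, yellow} — 4 values for 4 variables — and yellow appears only in G's list, so G = yellow.

yellow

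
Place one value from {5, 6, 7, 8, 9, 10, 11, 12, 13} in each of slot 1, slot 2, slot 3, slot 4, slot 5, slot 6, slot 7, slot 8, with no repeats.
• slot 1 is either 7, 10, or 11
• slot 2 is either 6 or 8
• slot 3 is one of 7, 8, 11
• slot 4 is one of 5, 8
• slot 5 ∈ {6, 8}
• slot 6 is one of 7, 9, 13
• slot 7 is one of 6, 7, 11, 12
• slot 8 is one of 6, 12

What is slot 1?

The 2 variables slot 2 and slot 5 are confined to {6, 8}, which locks those values in; drop them from slot 3, slot 4, slot 7, slot 8.
slot 4's domain is down to {5}, so slot 4 = 5.
slot 8 has just one choice, so slot 8 = 12. Remove 12 from slot 7.
slot 3 and slot 7 share exactly the 2 values {7, 11}; by pigeonhole those values go to them, so strike 7, 11 from slot 1, slot 6.
So slot 1 = 10.

10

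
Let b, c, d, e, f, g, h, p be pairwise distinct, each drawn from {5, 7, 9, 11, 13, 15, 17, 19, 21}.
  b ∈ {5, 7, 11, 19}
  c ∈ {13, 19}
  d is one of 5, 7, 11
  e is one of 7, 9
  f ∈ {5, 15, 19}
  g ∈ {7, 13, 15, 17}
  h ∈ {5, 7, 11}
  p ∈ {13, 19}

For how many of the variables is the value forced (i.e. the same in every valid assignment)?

Among the 8 variables, 9 fits only e (and all 8 values in {5, 7, 9, 11, 13, 15, 17, 19} must be used), so e = 9.
The 7 still-open variables together cover exactly {5, 7, 11, 13, 15, 17, 19} — 7 values for 7 variables — and 17 appears only in g's list, so g = 17.
The 6 still-open variables draw from only 6 values {5, 7, 11, 13, 15, 19}, so each is used; only f can be 15, hence f = 15.
c and p share exactly the 2 values {13, 19}; by pigeonhole those values go to them, so strike 13, 19 from b.
Determined: e=9, f=15, g=17. The other variables each still have more than one consistent value. That makes 3.

3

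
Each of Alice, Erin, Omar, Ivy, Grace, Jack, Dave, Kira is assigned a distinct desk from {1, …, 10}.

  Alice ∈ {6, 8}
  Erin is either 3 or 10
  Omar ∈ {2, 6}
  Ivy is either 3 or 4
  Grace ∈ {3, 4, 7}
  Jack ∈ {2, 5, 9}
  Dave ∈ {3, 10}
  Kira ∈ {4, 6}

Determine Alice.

Erin and Dave share exactly the 2 values {3, 10}; by pigeonhole those values go to them, so strike 3, 10 from Ivy, Grace.
That leaves Ivy = 4. Eliminate 4 elsewhere: Grace, Kira.
Grace has just one choice, so Grace = 7.
Kira must be 6 (only option left). Remove 6 from Alice, Omar.
So Alice = 8.

8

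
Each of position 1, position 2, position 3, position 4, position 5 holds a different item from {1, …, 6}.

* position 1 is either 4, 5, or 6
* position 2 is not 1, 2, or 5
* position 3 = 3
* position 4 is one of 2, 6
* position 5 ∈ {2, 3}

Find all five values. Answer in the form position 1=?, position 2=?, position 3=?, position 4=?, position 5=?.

position 1=5, position 2=4, position 3=3, position 4=6, position 5=2

position 3 must be 3 (only option left). Strike 3 from position 2, position 5.
That leaves position 5 = 2. Strike 2 from position 4.
That leaves position 4 = 6. Eliminate 6 elsewhere: position 1, position 2.
position 2 must be 4 (only option left). Remove 4 from position 1.
position 1's domain is down to {5}, so position 1 = 5.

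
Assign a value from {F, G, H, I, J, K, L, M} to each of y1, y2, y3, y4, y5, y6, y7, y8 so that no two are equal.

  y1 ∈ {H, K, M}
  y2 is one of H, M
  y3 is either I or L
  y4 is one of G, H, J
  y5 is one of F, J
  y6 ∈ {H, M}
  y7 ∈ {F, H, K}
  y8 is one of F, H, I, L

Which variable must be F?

The 8 variables draw from only 8 values {F, G, H, I, J, K, L, M}, so each is used; only y4 can be G, hence y4 = G.
Among the 7 still-open variables, J fits only y5 (and all 7 values in {F, H, I, J, K, L, M} must be used), so y5 = J.
The 2 variables y2 and y6 are confined to {H, M}, which locks those values in; drop them from y1, y7, y8.
That leaves y1 = K. So y7 can't be K.
So F goes to y7.

y7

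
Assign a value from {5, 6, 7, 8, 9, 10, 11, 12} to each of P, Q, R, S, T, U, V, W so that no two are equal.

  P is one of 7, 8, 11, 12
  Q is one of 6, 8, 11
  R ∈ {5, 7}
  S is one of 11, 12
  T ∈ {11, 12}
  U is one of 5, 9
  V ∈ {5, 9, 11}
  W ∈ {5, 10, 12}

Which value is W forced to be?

The 8 variables together cover exactly {5, 6, 7, 8, 9, 10, 11, 12} — 8 values for 8 variables — and 6 appears only in Q's list, so Q = 6.
The 7 still-open variables draw from only 7 values {5, 7, 8, 9, 10, 11, 12}, so each is used; only P can be 8, hence P = 8.
Among the 6 still-open variables, 7 fits only R (and all 6 values in {5, 7, 9, 10, 11, 12} must be used), so R = 7.
The 5 still-open variables draw from only 5 values {5, 9, 10, 11, 12}, so each is used; only W can be 10, hence W = 10.

10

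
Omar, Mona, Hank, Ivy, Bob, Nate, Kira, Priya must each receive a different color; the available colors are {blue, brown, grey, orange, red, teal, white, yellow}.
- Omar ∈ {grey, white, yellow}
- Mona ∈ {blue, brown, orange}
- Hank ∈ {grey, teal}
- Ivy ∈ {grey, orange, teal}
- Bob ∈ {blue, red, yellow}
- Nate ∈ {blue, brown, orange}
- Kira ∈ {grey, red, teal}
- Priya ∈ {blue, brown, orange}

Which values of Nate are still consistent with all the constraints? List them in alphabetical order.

The 8 variables draw from only 8 values {blue, brown, grey, orange, red, teal, white, yellow}, so each is used; only Omar can be white, hence Omar = white.
The 7 still-open variables together cover exactly {blue, brown, grey, orange, red, teal, yellow} — 7 values for 7 variables — and yellow appears only in Bob's list, so Bob = yellow.
Among the 6 still-open variables, red fits only Kira (and all 6 values in {blue, brown, grey, orange, red, teal} must be used), so Kira = red.
The 3 variables Mona, Nate, Priya are confined to {blue, brown, orange}, which locks those values in; drop them from Ivy.
No further eliminations apply; Nate can still be any of blue, brown, orange.

blue, brown, orange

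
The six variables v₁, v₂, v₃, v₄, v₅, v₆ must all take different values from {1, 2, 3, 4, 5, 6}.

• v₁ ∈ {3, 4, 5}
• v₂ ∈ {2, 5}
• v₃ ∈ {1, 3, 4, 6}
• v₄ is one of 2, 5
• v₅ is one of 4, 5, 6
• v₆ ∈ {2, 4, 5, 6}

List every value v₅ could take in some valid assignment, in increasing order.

4, 6

Among the 6 variables, 1 fits only v₃ (and all 6 values in {1, 2, 3, 4, 5, 6} must be used), so v₃ = 1.
The 5 still-open variables draw from only 5 values {2, 3, 4, 5, 6}, so each is used; only v₁ can be 3, hence v₁ = 3.
The 2 variables v₂ and v₄ are confined to {2, 5}, which locks those values in; drop them from v₅, v₆.
No further eliminations apply; v₅ can still be any of 4, 6.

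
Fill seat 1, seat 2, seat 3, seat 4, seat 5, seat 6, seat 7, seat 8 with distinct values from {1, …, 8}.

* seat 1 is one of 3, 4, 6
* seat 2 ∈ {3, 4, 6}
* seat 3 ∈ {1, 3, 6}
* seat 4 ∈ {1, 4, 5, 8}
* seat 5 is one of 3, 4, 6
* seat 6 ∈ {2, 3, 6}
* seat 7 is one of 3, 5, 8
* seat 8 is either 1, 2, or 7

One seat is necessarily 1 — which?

The 8 variables together cover exactly {1, 2, 3, 4, 5, 6, 7, 8} — 8 values for 8 variables — and 7 appears only in seat 8's list, so seat 8 = 7.
Among the 7 still-open variables, 2 fits only seat 6 (and all 7 values in {1, 2, 3, 4, 5, 6, 8} must be used), so seat 6 = 2.
seat 1, seat 2, seat 5 share exactly the 3 values {3, 4, 6}; by pigeonhole those values go to them, so strike 3, 4, 6 from seat 3, seat 4, seat 7.

seat 3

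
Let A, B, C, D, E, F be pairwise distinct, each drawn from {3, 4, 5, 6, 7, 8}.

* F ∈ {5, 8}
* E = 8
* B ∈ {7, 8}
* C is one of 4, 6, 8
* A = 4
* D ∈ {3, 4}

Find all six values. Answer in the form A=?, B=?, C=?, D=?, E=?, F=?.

A's domain is down to {4}, so A = 4. Strike 4 from C, D.
D's domain is down to {3}, so D = 3.
E's domain is down to {8}, so E = 8. Eliminate 8 elsewhere: B, C, F.
F must be 5 (only option left).
B must be 7 (only option left).
C has just one choice, so C = 6.

A=4, B=7, C=6, D=3, E=8, F=5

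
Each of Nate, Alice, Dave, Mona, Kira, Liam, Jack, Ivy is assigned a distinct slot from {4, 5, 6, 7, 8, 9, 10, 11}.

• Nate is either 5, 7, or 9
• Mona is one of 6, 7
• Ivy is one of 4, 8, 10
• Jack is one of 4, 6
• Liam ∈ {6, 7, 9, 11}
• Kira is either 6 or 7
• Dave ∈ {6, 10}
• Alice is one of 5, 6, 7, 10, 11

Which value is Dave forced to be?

10

The 8 variables together cover exactly {4, 5, 6, 7, 8, 9, 10, 11} — 8 values for 8 variables — and 8 appears only in Ivy's list, so Ivy = 8.
The 7 still-open variables together cover exactly {4, 5, 6, 7, 9, 10, 11} — 7 values for 7 variables — and 4 appears only in Jack's list, so Jack = 4.
Mona and Kira share exactly the 2 values {6, 7}; by pigeonhole those values go to them, so strike 6, 7 from Nate, Alice, Dave, Liam.
So Dave = 10.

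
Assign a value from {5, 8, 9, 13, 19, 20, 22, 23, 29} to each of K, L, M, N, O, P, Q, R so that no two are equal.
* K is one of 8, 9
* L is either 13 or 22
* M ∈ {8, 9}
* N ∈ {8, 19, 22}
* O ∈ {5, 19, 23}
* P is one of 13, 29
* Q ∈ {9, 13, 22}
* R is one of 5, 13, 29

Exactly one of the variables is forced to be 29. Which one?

P

The 8 variables draw from only 8 values {5, 8, 9, 13, 19, 22, 23, 29}, so each is used; only O can be 23, hence O = 23.
The 7 still-open variables together cover exactly {5, 8, 9, 13, 19, 22, 29} — 7 values for 7 variables — and 5 appears only in R's list, so R = 5.
The 6 still-open variables draw from only 6 values {8, 9, 13, 19, 22, 29}, so each is used; only N can be 19, hence N = 19.
The 5 still-open variables together cover exactly {8, 9, 13, 22, 29} — 5 values for 5 variables — and 29 appears only in P's list, so P = 29.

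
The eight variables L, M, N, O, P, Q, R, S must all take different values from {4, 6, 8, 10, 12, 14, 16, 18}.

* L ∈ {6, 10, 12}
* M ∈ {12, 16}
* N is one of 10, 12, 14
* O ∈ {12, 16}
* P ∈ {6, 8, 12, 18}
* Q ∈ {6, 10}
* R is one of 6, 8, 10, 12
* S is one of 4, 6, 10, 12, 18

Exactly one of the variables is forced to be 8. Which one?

R

Among the 8 variables, 4 fits only S (and all 8 values in {4, 6, 8, 10, 12, 14, 16, 18} must be used), so S = 4.
Among the 7 still-open variables, 14 fits only N (and all 7 values in {6, 8, 10, 12, 14, 16, 18} must be used), so N = 14.
The 6 still-open variables draw from only 6 values {6, 8, 10, 12, 16, 18}, so each is used; only P can be 18, hence P = 18.
The 5 still-open variables together cover exactly {6, 8, 10, 12, 16} — 5 values for 5 variables — and 8 appears only in R's list, so R = 8.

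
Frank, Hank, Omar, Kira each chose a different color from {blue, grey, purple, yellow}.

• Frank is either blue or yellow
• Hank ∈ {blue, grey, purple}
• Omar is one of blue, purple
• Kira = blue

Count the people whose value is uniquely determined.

4

Kira's domain is down to {blue}, so Kira = blue. Eliminate blue elsewhere: Frank, Hank, Omar.
Frank has just one choice, so Frank = yellow.
Omar's domain is down to {purple}, so Omar = purple. Strike purple from Hank.
That leaves Hank = grey.
Every person is fixed: Frank=yellow, Hank=grey, Omar=purple, Kira=blue. That makes 4.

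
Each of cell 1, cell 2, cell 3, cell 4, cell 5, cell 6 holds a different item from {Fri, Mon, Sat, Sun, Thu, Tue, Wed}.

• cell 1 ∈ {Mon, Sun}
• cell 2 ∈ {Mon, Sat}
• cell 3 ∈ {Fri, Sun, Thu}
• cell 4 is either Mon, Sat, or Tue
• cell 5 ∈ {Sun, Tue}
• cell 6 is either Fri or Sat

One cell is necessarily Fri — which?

Among the 6 variables, Thu fits only cell 3 (and all 6 values in {Fri, Mon, Sat, Sun, Thu, Tue} must be used), so cell 3 = Thu.
The 5 still-open variables draw from only 5 values {Fri, Mon, Sat, Sun, Tue}, so each is used; only cell 6 can be Fri, hence cell 6 = Fri.

cell 6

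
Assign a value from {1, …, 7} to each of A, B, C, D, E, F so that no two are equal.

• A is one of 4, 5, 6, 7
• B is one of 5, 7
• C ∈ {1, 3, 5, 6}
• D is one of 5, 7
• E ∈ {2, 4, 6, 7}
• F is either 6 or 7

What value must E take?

The 2 variables B and D are confined to {5, 7}, which locks those values in; drop them from A, C, E, F.
F must be 6 (only option left). Eliminate 6 elsewhere: A, C, E.
A's domain is down to {4}, so A = 4. Remove 4 from E.
So E = 2.

2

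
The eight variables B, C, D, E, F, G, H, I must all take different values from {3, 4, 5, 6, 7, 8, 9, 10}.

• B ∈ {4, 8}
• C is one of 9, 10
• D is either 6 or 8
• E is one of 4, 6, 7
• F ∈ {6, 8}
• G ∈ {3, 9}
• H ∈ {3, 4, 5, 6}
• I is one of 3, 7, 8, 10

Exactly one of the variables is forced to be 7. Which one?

The 8 variables together cover exactly {3, 4, 5, 6, 7, 8, 9, 10} — 8 values for 8 variables — and 5 appears only in H's list, so H = 5.
The 2 variables D and F are confined to {6, 8}, which locks those values in; drop them from B, E, I.
B's domain is down to {4}, so B = 4. Strike 4 from E.
So 7 goes to E.

E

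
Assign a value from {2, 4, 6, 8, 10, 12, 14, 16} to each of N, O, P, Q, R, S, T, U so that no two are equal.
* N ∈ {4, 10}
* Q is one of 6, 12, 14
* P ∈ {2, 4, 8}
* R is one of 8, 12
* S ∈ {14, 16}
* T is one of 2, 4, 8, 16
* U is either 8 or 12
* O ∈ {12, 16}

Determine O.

Among the 8 variables, 6 fits only Q (and all 8 values in {2, 4, 6, 8, 10, 12, 14, 16} must be used), so Q = 6.
The 7 still-open variables together cover exactly {2, 4, 8, 10, 12, 14, 16} — 7 values for 7 variables — and 10 appears only in N's list, so N = 10.
The 6 still-open variables draw from only 6 values {2, 4, 8, 12, 14, 16}, so each is used; only S can be 14, hence S = 14.
R and U share exactly the 2 values {8, 12}; by pigeonhole those values go to them, so strike 8, 12 from O, P, T.
So O = 16.

16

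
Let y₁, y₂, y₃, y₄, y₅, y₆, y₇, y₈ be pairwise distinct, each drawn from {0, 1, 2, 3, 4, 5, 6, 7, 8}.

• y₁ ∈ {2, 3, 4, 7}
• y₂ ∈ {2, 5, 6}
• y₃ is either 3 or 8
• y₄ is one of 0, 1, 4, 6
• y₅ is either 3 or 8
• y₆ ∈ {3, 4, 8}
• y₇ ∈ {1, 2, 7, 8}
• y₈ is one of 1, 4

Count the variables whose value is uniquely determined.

2

y₃ and y₅ between them cover only {3, 8} — a naked pair. Remove those values from y₁, y₆, y₇.
y₆'s domain is down to {4}, so y₆ = 4. Remove 4 from y₁, y₄, y₈.
y₈ has just one choice, so y₈ = 1. Eliminate 1 elsewhere: y₄, y₇.
y₁ and y₇ between them cover only {2, 7} — a naked pair. Remove those values from y₂.
Determined: y₆=4, y₈=1. The other variables each still have more than one consistent value. That makes 2.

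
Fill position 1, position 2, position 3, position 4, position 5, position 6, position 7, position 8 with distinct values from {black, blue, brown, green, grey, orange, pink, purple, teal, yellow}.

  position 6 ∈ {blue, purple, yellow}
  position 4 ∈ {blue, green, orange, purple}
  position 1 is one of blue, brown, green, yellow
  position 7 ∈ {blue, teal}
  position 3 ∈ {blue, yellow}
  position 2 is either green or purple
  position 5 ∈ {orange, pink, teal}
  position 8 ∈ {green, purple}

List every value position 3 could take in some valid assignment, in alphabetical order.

The 8 variables draw from only 8 values {blue, brown, green, orange, pink, purple, teal, yellow}, so each is used; only position 1 can be brown, hence position 1 = brown.
Among the 7 still-open variables, pink fits only position 5 (and all 7 values in {blue, green, orange, pink, purple, teal, yellow} must be used), so position 5 = pink.
The 6 still-open variables together cover exactly {blue, green, orange, purple, teal, yellow} — 6 values for 6 variables — and orange appears only in position 4's list, so position 4 = orange.
Among the 5 still-open variables, teal fits only position 7 (and all 5 values in {blue, green, purple, teal, yellow} must be used), so position 7 = teal.
position 2 and position 8 between them cover only {green, purple} — a naked pair. Remove those values from position 6.
No further eliminations apply; position 3 can still be any of blue, yellow.

blue, yellow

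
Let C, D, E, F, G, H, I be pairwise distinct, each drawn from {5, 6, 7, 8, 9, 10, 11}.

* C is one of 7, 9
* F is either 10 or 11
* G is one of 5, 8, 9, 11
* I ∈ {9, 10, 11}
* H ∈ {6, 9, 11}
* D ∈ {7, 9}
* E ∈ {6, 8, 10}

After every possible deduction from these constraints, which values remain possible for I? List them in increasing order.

Among the 7 variables, 5 fits only G (and all 7 values in {5, 6, 7, 8, 9, 10, 11} must be used), so G = 5.
Among the 6 still-open variables, 8 fits only E (and all 6 values in {6, 7, 8, 9, 10, 11} must be used), so E = 8.
The 5 still-open variables draw from only 5 values {6, 7, 9, 10, 11}, so each is used; only H can be 6, hence H = 6.
The 2 variables C and D are confined to {7, 9}, which locks those values in; drop them from I.
No further eliminations apply; I can still be any of 10, 11.

10, 11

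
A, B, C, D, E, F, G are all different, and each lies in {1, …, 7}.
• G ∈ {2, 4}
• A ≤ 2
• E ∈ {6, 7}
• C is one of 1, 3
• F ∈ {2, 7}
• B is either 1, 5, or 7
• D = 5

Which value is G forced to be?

D's domain is down to {5}, so D = 5. Remove 5 from B.
The 6 still-open variables draw from only 6 values {1, 2, 3, 4, 6, 7}, so each is used; only C can be 3, hence C = 3.
The 5 still-open variables together cover exactly {1, 2, 4, 6, 7} — 5 values for 5 variables — and 4 appears only in G's list, so G = 4.

4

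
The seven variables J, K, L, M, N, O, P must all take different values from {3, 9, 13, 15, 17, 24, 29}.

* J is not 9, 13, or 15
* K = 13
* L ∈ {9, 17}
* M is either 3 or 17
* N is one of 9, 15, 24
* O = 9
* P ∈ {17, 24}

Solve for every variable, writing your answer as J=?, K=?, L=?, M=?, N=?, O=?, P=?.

J=29, K=13, L=17, M=3, N=15, O=9, P=24

K has just one choice, so K = 13.
O's domain is down to {9}, so O = 9. Strike 9 from L, N.
L's domain is down to {17}, so L = 17. So J, M, P can't be 17.
M has just one choice, so M = 3. So J can't be 3.
P must be 24 (only option left). Remove 24 from J, N.
J's domain is down to {29}, so J = 29.
That leaves N = 15.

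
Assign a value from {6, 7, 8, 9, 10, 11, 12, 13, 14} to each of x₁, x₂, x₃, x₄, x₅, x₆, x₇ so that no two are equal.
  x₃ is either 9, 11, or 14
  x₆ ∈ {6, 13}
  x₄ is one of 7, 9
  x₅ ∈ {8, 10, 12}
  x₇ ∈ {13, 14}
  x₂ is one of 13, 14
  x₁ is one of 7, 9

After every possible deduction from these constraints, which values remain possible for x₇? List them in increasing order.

13, 14

x₁ and x₄ between them cover only {7, 9} — a naked pair. Remove those values from x₃.
x₂ and x₇ share exactly the 2 values {13, 14}; by pigeonhole those values go to them, so strike 13, 14 from x₃, x₆.
x₃'s domain is down to {11}, so x₃ = 11.
x₆'s domain is down to {6}, so x₆ = 6.
No further eliminations apply; x₇ can still be any of 13, 14.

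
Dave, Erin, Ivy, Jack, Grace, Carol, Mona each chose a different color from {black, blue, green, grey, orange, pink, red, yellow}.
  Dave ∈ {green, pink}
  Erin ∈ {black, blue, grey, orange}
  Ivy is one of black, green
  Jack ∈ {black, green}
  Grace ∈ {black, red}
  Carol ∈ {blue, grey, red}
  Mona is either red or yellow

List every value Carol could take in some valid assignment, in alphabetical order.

Ivy and Jack share exactly the 2 values {black, green}; by pigeonhole those values go to them, so strike black, green from Dave, Erin, Grace.
That leaves Dave = pink.
Grace must be red (only option left). Strike red from Carol, Mona.
That leaves Mona = yellow.
No further eliminations apply; Carol can still be any of blue, grey.

blue, grey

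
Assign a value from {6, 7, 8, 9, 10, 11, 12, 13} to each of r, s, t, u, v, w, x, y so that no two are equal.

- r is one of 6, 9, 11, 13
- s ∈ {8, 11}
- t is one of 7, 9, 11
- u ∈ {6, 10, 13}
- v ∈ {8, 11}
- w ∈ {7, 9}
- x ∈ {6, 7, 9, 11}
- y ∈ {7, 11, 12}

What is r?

Among the 8 variables, 10 fits only u (and all 8 values in {6, 7, 8, 9, 10, 11, 12, 13} must be used), so u = 10.
The 7 still-open variables draw from only 7 values {6, 7, 8, 9, 11, 12, 13}, so each is used; only y can be 12, hence y = 12.
Among the 6 still-open variables, 13 fits only r (and all 6 values in {6, 7, 8, 9, 11, 13} must be used), so r = 13.

13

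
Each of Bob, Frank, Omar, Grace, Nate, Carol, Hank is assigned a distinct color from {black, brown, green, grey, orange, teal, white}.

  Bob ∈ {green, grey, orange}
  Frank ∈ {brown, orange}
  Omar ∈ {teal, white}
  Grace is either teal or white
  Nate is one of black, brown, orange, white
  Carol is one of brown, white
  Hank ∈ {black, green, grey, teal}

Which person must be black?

Omar and Grace share exactly the 2 values {teal, white}; by pigeonhole those values go to them, so strike teal, white from Nate, Carol, Hank.
That leaves Carol = brown. Remove brown from Frank, Nate.
Frank must be orange (only option left). Remove orange from Bob, Nate.
So black goes to Nate.

Nate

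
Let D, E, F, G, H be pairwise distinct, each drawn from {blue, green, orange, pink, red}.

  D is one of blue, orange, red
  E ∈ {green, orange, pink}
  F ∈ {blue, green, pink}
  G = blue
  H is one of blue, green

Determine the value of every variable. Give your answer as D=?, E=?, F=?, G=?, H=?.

D=red, E=orange, F=pink, G=blue, H=green

G must be blue (only option left). Strike blue from D, F, H.
That leaves H = green. Remove green from E, F.
F's domain is down to {pink}, so F = pink. So E can't be pink.
E's domain is down to {orange}, so E = orange. Strike orange from D.
That leaves D = red.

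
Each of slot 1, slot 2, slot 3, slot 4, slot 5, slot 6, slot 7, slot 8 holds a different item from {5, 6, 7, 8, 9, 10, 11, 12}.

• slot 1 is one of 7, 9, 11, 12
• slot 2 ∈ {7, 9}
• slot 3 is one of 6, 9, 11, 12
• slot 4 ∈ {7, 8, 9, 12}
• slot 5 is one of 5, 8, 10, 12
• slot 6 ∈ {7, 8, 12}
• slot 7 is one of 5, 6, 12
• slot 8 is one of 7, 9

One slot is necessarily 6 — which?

The 8 variables draw from only 8 values {5, 6, 7, 8, 9, 10, 11, 12}, so each is used; only slot 5 can be 10, hence slot 5 = 10.
Among the 7 still-open variables, 5 fits only slot 7 (and all 7 values in {5, 6, 7, 8, 9, 11, 12} must be used), so slot 7 = 5.
The 6 still-open variables together cover exactly {6, 7, 8, 9, 11, 12} — 6 values for 6 variables — and 6 appears only in slot 3's list, so slot 3 = 6.

slot 3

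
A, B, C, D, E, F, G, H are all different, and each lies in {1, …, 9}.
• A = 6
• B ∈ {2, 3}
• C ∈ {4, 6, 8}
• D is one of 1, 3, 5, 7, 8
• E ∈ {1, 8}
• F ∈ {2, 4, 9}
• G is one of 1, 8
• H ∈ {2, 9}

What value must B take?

A's domain is down to {6}, so A = 6. Strike 6 from C.
The 2 variables E and G are confined to {1, 8}, which locks those values in; drop them from C, D.
C has just one choice, so C = 4. Strike 4 from F.
F and H share exactly the 2 values {2, 9}; by pigeonhole those values go to them, so strike 2, 9 from B.
So B = 3.

3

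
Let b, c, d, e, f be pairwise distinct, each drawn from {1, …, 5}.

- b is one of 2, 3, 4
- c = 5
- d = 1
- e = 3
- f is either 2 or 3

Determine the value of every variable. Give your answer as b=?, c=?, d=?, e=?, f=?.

c must be 5 (only option left).
That leaves d = 1.
e has just one choice, so e = 3. Strike 3 from b, f.
f must be 2 (only option left). Strike 2 from b.
b's domain is down to {4}, so b = 4.

b=4, c=5, d=1, e=3, f=2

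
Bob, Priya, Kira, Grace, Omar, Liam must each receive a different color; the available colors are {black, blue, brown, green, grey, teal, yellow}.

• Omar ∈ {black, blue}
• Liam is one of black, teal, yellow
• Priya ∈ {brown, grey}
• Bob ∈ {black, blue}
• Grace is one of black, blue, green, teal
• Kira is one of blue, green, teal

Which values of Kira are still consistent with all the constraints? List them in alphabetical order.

Bob and Omar share exactly the 2 values {black, blue}; by pigeonhole those values go to them, so strike black, blue from Kira, Grace, Liam.
Kira and Grace share exactly the 2 values {green, teal}; by pigeonhole those values go to them, so strike green, teal from Liam.
Liam has just one choice, so Liam = yellow.
No further eliminations apply; Kira can still be any of green, teal.

green, teal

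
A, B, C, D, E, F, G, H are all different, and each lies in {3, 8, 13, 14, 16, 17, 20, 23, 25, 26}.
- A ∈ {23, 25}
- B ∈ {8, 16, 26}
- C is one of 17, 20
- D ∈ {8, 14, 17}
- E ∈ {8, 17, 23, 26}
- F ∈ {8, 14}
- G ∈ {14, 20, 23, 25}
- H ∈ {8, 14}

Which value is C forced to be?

The 8 variables together cover exactly {8, 14, 16, 17, 20, 23, 25, 26} — 8 values for 8 variables — and 16 appears only in B's list, so B = 16.
The 7 still-open variables draw from only 7 values {8, 14, 17, 20, 23, 25, 26}, so each is used; only E can be 26, hence E = 26.
The 2 variables F and H are confined to {8, 14}, which locks those values in; drop them from D, G.
D must be 17 (only option left). Remove 17 from C.
So C = 20.

20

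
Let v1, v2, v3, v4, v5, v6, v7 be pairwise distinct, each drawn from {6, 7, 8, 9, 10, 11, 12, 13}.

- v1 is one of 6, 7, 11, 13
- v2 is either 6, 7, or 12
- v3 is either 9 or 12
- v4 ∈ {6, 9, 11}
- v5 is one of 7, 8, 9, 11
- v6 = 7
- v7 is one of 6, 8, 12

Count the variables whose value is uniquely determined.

v6 has just one choice, so v6 = 7. So v1, v2, v5 can't be 7.
The 6 still-open variables draw from only 6 values {6, 8, 9, 11, 12, 13}, so each is used; only v1 can be 13, hence v1 = 13.
Determined: v1=13, v6=7. The other variables each still have more than one consistent value. That makes 2.

2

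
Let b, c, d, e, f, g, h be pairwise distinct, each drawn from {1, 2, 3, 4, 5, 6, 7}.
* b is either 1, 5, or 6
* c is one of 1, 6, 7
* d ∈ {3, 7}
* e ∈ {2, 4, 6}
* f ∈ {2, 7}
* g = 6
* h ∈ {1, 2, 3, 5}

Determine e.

4

g must be 6 (only option left). Remove 6 from b, c, e.
The 6 still-open variables together cover exactly {1, 2, 3, 4, 5, 7} — 6 values for 6 variables — and 4 appears only in e's list, so e = 4.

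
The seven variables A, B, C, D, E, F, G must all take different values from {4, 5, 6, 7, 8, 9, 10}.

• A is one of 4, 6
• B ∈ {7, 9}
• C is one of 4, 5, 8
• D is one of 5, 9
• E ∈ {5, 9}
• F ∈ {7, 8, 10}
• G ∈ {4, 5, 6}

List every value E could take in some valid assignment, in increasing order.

The 7 variables together cover exactly {4, 5, 6, 7, 8, 9, 10} — 7 values for 7 variables — and 10 appears only in F's list, so F = 10.
The 6 still-open variables together cover exactly {4, 5, 6, 7, 8, 9} — 6 values for 6 variables — and 7 appears only in B's list, so B = 7.
The 5 still-open variables together cover exactly {4, 5, 6, 8, 9} — 5 values for 5 variables — and 8 appears only in C's list, so C = 8.
The 2 variables D and E are confined to {5, 9}, which locks those values in; drop them from G.
No further eliminations apply; E can still be any of 5, 9.

5, 9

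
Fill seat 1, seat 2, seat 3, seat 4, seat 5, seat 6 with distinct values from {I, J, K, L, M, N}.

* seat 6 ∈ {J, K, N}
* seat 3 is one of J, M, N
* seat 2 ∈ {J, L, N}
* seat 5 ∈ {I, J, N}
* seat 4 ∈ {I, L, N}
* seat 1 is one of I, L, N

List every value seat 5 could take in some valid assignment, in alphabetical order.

I, J, N

The 6 variables together cover exactly {I, J, K, L, M, N} — 6 values for 6 variables — and K appears only in seat 6's list, so seat 6 = K.
The 5 still-open variables together cover exactly {I, J, L, M, N} — 5 values for 5 variables — and M appears only in seat 3's list, so seat 3 = M.
No further eliminations apply; seat 5 can still be any of I, J, N.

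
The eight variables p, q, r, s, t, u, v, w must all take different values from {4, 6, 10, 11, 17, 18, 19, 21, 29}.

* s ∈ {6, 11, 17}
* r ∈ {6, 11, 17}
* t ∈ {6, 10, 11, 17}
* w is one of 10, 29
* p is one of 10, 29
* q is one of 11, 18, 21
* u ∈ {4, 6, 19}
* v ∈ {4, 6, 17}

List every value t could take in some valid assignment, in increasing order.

The 2 variables p and w are confined to {10, 29}, which locks those values in; drop them from t.
r, s, t between them cover only {6, 11, 17} — a naked triple. Remove those values from q, u, v.
v must be 4 (only option left). Strike 4 from u.
u's domain is down to {19}, so u = 19.
No further eliminations apply; t can still be any of 6, 11, 17.

6, 11, 17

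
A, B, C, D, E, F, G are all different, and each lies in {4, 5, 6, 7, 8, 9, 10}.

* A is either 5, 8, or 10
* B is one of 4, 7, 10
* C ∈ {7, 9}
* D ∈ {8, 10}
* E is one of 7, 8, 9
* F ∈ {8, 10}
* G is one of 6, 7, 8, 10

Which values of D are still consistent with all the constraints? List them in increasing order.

Among the 7 variables, 4 fits only B (and all 7 values in {4, 5, 6, 7, 8, 9, 10} must be used), so B = 4.
The 6 still-open variables together cover exactly {5, 6, 7, 8, 9, 10} — 6 values for 6 variables — and 5 appears only in A's list, so A = 5.
Among the 5 still-open variables, 6 fits only G (and all 5 values in {6, 7, 8, 9, 10} must be used), so G = 6.
The 2 variables D and F are confined to {8, 10}, which locks those values in; drop them from E.
No further eliminations apply; D can still be any of 8, 10.

8, 10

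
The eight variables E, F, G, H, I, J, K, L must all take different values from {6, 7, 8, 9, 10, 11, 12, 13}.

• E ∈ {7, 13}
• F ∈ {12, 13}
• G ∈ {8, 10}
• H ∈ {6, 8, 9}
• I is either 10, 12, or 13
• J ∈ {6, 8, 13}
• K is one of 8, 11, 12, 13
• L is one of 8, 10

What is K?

11

The 8 variables draw from only 8 values {6, 7, 8, 9, 10, 11, 12, 13}, so each is used; only E can be 7, hence E = 7.
The 7 still-open variables draw from only 7 values {6, 8, 9, 10, 11, 12, 13}, so each is used; only H can be 9, hence H = 9.
The 6 still-open variables draw from only 6 values {6, 8, 10, 11, 12, 13}, so each is used; only J can be 6, hence J = 6.
The 5 still-open variables draw from only 5 values {8, 10, 11, 12, 13}, so each is used; only K can be 11, hence K = 11.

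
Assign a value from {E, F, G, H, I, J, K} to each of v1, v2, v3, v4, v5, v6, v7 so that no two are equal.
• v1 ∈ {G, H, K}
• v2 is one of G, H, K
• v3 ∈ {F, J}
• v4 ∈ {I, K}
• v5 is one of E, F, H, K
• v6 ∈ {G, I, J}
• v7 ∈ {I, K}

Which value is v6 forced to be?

J

Among the 7 variables, E fits only v5 (and all 7 values in {E, F, G, H, I, J, K} must be used), so v5 = E.
The 6 still-open variables together cover exactly {F, G, H, I, J, K} — 6 values for 6 variables — and F appears only in v3's list, so v3 = F.
The 5 still-open variables together cover exactly {G, H, I, J, K} — 5 values for 5 variables — and J appears only in v6's list, so v6 = J.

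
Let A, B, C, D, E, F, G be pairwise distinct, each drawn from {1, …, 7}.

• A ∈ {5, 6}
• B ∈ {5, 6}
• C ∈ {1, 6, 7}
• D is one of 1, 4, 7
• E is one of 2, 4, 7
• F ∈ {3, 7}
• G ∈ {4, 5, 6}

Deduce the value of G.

4

The 7 variables together cover exactly {1, 2, 3, 4, 5, 6, 7} — 7 values for 7 variables — and 2 appears only in E's list, so E = 2.
The 6 still-open variables draw from only 6 values {1, 3, 4, 5, 6, 7}, so each is used; only F can be 3, hence F = 3.
The 2 variables A and B are confined to {5, 6}, which locks those values in; drop them from C, G.
So G = 4.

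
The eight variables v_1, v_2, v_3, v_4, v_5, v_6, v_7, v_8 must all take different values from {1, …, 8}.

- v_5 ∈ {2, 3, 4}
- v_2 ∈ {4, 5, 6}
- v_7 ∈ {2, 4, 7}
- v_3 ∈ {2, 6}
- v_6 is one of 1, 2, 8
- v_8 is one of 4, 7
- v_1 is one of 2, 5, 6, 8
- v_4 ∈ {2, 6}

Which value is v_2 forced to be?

5

The 8 variables together cover exactly {1, 2, 3, 4, 5, 6, 7, 8} — 8 values for 8 variables — and 1 appears only in v_6's list, so v_6 = 1.
Among the 7 still-open variables, 3 fits only v_5 (and all 7 values in {2, 3, 4, 5, 6, 7, 8} must be used), so v_5 = 3.
The 6 still-open variables together cover exactly {2, 4, 5, 6, 7, 8} — 6 values for 6 variables — and 8 appears only in v_1's list, so v_1 = 8.
The 5 still-open variables draw from only 5 values {2, 4, 5, 6, 7}, so each is used; only v_2 can be 5, hence v_2 = 5.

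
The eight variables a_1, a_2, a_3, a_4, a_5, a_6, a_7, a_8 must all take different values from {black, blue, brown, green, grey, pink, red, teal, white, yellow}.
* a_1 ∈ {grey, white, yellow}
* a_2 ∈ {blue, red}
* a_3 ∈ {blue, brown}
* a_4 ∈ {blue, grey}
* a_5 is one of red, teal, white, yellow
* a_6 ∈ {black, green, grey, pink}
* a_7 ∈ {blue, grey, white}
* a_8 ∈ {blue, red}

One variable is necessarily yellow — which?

The 2 variables a_2 and a_8 are confined to {blue, red}, which locks those values in; drop them from a_3, a_4, a_5, a_7.
a_3's domain is down to {brown}, so a_3 = brown.
a_4 has just one choice, so a_4 = grey. Strike grey from a_1, a_6, a_7.
a_7 has just one choice, so a_7 = white. Remove white from a_1, a_5.
So yellow goes to a_1.

a_1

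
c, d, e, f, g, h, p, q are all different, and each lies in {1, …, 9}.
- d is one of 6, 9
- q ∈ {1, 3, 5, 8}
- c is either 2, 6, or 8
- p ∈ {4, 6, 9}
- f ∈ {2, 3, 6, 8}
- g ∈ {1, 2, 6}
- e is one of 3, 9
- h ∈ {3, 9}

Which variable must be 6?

d

The 8 variables draw from only 8 values {1, 2, 3, 4, 5, 6, 8, 9}, so each is used; only p can be 4, hence p = 4.
The 7 still-open variables draw from only 7 values {1, 2, 3, 5, 6, 8, 9}, so each is used; only q can be 5, hence q = 5.
Among the 6 still-open variables, 1 fits only g (and all 6 values in {1, 2, 3, 6, 8, 9} must be used), so g = 1.
The 2 variables e and h are confined to {3, 9}, which locks those values in; drop them from d, f.
So 6 goes to d.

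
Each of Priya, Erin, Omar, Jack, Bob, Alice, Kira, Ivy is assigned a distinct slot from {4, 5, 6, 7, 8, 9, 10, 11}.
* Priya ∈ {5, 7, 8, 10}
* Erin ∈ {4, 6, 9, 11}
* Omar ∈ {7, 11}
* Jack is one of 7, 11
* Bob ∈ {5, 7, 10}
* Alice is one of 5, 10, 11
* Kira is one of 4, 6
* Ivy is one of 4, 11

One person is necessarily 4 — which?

Ivy

The 8 variables together cover exactly {4, 5, 6, 7, 8, 9, 10, 11} — 8 values for 8 variables — and 8 appears only in Priya's list, so Priya = 8.
Among the 7 still-open variables, 9 fits only Erin (and all 7 values in {4, 5, 6, 7, 9, 10, 11} must be used), so Erin = 9.
The 6 still-open variables together cover exactly {4, 5, 6, 7, 10, 11} — 6 values for 6 variables — and 6 appears only in Kira's list, so Kira = 6.
Among the 5 still-open variables, 4 fits only Ivy (and all 5 values in {4, 5, 7, 10, 11} must be used), so Ivy = 4.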